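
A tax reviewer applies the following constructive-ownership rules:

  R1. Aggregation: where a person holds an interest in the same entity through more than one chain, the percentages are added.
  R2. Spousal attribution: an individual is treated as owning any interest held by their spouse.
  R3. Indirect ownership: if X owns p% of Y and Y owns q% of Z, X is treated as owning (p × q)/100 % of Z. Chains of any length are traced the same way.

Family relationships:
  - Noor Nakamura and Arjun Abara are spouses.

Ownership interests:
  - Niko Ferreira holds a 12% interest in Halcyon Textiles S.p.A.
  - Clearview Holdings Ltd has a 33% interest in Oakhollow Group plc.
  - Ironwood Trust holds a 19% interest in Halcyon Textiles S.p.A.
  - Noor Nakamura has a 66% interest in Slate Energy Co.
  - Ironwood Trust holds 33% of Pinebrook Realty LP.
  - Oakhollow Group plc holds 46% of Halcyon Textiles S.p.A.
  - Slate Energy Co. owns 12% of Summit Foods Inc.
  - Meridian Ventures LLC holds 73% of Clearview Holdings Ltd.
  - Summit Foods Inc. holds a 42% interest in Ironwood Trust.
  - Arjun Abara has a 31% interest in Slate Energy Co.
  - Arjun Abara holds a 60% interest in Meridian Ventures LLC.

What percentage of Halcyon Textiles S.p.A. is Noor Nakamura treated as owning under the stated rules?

7.577712%

By spousal attribution (R2), Noor Nakamura is treated as also owning Arjun Abara's interest in Slate Energy Co, giving 66% + 31% = 97%.
By spousal attribution (R2), Noor Nakamura is treated as owning Arjun Abara's 60% interest in Meridian Ventures LLC.
Chain via Slate Energy Co. → Summit Foods Inc. → Ironwood Trust (R3): 97% × 12% × 42% × 19% = 0.928872% of Halcyon Textiles S.p.A.
Chain via Meridian Ventures LLC → Clearview Holdings Ltd → Oakhollow Group plc (R3): 60% × 73% × 33% × 46% = 6.64884% of Halcyon Textiles S.p.A.
Aggregating (R1): 0.928872% + 6.64884% = 7.577712%.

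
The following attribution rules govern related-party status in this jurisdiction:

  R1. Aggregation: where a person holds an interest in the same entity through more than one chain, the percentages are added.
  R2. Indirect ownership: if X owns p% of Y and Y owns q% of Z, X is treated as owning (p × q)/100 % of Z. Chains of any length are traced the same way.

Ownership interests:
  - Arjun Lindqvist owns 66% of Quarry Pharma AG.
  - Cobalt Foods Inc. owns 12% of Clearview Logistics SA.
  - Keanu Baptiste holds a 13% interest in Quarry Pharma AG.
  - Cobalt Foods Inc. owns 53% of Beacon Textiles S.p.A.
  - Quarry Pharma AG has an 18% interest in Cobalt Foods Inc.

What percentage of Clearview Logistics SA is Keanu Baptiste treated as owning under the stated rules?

Chain via Quarry Pharma AG → Cobalt Foods Inc. (R2): 13% × 18% × 12% = 0.2808% of Clearview Logistics SA.

0.2808%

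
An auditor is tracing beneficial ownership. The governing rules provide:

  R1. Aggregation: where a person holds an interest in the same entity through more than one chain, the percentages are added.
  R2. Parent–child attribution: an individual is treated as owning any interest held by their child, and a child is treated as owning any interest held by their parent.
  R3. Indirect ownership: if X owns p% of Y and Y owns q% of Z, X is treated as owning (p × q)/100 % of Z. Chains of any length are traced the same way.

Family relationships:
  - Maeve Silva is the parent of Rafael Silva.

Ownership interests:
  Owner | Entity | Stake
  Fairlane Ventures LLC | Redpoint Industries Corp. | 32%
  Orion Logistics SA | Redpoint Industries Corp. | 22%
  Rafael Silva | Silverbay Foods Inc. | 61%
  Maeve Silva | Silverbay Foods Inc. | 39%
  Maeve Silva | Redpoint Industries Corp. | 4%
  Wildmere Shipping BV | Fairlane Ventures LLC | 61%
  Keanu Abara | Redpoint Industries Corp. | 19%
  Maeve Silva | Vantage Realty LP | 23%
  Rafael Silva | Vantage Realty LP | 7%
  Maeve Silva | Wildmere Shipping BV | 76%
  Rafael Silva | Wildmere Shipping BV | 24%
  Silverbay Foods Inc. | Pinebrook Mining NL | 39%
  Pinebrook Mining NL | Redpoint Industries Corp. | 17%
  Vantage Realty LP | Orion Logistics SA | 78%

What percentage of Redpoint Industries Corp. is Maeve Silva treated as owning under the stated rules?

By parent–child attribution (R2), Maeve Silva is treated as also owning Rafael Silva's interest in Silverbay Foods Inc, giving 39% + 61% = 100%.
By parent–child attribution (R2), Maeve Silva is treated as also owning Rafael Silva's interest in Wildmere Shipping BV, giving 76% + 24% = 100%.
By parent–child attribution (R2), Maeve Silva is treated as also owning Rafael Silva's interest in Vantage Realty LP, giving 23% + 7% = 30%.
Chain via Silverbay Foods Inc. → Pinebrook Mining NL (R3): 100% × 39% × 17% = 6.63% of Redpoint Industries Corp.
Chain via Wildmere Shipping BV → Fairlane Ventures LLC (R3): 100% × 61% × 32% = 19.52% of Redpoint Industries Corp.
Chain via Vantage Realty LP → Orion Logistics SA (R3): 30% × 78% × 22% = 5.148% of Redpoint Industries Corp.
Direct interest in Redpoint Industries Corp: 4%.
Aggregating (R1): 6.63% + 19.52% + 5.148% + 4% = 35.298%.

35.298%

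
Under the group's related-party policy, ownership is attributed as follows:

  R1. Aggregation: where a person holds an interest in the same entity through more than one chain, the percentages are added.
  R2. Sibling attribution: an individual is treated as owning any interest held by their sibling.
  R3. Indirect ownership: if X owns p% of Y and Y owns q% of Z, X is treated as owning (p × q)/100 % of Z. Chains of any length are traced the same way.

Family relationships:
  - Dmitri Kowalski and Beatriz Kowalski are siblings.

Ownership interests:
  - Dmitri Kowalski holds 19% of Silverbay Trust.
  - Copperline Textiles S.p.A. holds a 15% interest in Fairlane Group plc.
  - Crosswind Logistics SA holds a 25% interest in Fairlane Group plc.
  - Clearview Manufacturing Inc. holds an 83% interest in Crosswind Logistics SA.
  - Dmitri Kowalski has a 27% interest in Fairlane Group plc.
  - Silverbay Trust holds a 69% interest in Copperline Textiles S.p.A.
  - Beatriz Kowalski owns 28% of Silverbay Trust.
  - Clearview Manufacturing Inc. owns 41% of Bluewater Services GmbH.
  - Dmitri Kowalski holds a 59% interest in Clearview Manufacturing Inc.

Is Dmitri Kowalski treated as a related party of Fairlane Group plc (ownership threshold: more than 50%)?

By sibling attribution (R2), Dmitri Kowalski is treated as also owning Beatriz Kowalski's interest in Silverbay Trust, giving 19% + 28% = 47%.
Chain via Clearview Manufacturing Inc. → Crosswind Logistics SA (R3): 59% × 83% × 25% = 12.2425% of Fairlane Group plc.
Chain via Silverbay Trust → Copperline Textiles S.p.A. (R3): 47% × 69% × 15% = 4.8645% of Fairlane Group plc.
Direct interest in Fairlane Group plc: 27%.
Aggregating (R1): 12.2425% + 4.8645% + 27% = 44.107%.
44.107% does not exceed the 50% threshold, so Dmitri is not a related party to Fairlane Group plc.

No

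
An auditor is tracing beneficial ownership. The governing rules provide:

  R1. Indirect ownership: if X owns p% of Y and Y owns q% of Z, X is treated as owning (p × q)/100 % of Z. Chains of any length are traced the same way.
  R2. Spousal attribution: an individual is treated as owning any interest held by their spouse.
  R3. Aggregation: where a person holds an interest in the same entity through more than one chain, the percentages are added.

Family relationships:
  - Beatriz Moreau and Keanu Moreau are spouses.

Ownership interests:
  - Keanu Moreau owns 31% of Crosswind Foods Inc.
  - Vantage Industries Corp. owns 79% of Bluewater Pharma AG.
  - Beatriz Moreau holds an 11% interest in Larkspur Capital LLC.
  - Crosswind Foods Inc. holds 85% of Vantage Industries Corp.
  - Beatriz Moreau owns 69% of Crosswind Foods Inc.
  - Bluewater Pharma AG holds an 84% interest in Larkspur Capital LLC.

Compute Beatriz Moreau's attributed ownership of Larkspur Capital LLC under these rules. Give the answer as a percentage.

67.406%

By spousal attribution (R2), Beatriz Moreau is treated as also owning Keanu Moreau's interest in Crosswind Foods Inc, giving 69% + 31% = 100%.
Chain via Crosswind Foods Inc. → Vantage Industries Corp. → Bluewater Pharma AG (R1): 100% × 85% × 79% × 84% = 56.406% of Larkspur Capital LLC.
Direct interest in Larkspur Capital LLC: 11%.
Aggregating (R3): 56.406% + 11% = 67.406%.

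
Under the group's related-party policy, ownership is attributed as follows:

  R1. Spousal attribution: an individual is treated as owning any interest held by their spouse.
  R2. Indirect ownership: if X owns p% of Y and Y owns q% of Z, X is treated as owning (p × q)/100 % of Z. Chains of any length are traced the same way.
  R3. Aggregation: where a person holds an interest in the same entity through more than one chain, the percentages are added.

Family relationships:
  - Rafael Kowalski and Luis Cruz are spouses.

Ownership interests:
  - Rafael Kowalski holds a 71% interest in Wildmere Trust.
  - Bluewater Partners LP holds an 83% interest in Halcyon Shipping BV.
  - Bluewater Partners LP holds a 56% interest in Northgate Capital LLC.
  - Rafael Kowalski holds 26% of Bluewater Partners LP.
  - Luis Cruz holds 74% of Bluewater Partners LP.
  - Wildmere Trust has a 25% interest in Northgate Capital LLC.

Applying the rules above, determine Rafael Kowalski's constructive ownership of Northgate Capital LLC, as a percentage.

By spousal attribution (R1), Rafael Kowalski is treated as also owning Luis Cruz's interest in Bluewater Partners LP, giving 26% + 74% = 100%.
Chain via Wildmere Trust (R2): 71% × 25% = 17.75% of Northgate Capital LLC.
Chain via Bluewater Partners LP (R2): 100% × 56% = 56% of Northgate Capital LLC.
Aggregating (R3): 17.75% + 56% = 73.75%.

73.75%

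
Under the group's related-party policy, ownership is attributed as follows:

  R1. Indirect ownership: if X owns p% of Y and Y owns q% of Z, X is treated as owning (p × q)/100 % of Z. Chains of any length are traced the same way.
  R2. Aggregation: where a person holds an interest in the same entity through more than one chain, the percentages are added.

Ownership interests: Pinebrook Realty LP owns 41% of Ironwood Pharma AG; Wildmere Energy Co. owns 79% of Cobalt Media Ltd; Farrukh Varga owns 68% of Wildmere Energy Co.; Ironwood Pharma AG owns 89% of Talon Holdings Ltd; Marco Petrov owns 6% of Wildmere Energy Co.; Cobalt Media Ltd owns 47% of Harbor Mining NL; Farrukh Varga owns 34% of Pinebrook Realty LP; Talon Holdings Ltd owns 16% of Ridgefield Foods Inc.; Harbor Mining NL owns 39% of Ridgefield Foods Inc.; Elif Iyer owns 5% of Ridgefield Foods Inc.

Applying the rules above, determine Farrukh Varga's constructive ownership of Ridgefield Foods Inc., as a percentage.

11.831932%

Chain via Pinebrook Realty LP → Ironwood Pharma AG → Talon Holdings Ltd (R1): 34% × 41% × 89% × 16% = 1.985056% of Ridgefield Foods Inc.
Chain via Wildmere Energy Co. → Cobalt Media Ltd → Harbor Mining NL (R1): 68% × 79% × 47% × 39% = 9.846876% of Ridgefield Foods Inc.
Aggregating (R2): 1.985056% + 9.846876% = 11.831932%.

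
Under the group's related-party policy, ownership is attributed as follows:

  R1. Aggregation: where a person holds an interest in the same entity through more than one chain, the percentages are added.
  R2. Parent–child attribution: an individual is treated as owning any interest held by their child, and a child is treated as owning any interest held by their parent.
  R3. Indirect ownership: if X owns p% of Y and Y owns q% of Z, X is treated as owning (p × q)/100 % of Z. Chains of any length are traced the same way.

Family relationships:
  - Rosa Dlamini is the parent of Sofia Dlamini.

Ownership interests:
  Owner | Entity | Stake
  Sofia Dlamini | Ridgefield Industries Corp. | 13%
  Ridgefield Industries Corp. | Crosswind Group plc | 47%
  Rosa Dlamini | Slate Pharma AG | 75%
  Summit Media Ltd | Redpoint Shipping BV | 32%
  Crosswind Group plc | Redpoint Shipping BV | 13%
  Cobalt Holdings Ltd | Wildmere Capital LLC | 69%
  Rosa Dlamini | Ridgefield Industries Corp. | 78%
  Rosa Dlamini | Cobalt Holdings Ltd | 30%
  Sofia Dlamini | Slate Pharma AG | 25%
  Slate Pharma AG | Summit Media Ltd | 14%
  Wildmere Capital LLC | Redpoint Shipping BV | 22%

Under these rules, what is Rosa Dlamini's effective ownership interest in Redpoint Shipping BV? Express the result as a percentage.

By parent–child attribution (R2), Rosa Dlamini is treated as also owning Sofia Dlamini's interest in Ridgefield Industries Corp, giving 78% + 13% = 91%.
By parent–child attribution (R2), Rosa Dlamini is treated as also owning Sofia Dlamini's interest in Slate Pharma AG, giving 75% + 25% = 100%.
Chain via Ridgefield Industries Corp. → Crosswind Group plc (R3): 91% × 47% × 13% = 5.5601% of Redpoint Shipping BV.
Chain via Slate Pharma AG → Summit Media Ltd (R3): 100% × 14% × 32% = 4.48% of Redpoint Shipping BV.
Chain via Cobalt Holdings Ltd → Wildmere Capital LLC (R3): 30% × 69% × 22% = 4.554% of Redpoint Shipping BV.
Aggregating (R1): 5.5601% + 4.48% + 4.554% = 14.5941%.

14.5941%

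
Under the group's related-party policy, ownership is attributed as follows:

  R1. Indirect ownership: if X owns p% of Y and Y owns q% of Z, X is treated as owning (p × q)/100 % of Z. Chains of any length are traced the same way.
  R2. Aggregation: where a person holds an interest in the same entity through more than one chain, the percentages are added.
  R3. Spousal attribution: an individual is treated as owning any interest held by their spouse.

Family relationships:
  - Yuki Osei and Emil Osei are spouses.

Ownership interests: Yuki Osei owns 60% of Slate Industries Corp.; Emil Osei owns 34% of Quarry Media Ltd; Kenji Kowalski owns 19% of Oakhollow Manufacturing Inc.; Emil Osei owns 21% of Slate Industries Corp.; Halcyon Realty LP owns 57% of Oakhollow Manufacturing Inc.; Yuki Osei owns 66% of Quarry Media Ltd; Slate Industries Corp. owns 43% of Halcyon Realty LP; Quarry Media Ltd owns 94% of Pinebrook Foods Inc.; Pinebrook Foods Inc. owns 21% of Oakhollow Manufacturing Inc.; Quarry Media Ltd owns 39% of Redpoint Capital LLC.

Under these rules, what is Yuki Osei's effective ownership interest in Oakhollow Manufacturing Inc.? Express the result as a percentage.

39.5931%

By spousal attribution (R3), Yuki Osei is treated as also owning Emil Osei's interest in Slate Industries Corp, giving 60% + 21% = 81%.
By spousal attribution (R3), Yuki Osei is treated as also owning Emil Osei's interest in Quarry Media Ltd, giving 66% + 34% = 100%.
Chain via Slate Industries Corp. → Halcyon Realty LP (R1): 81% × 43% × 57% = 19.8531% of Oakhollow Manufacturing Inc.
Chain via Quarry Media Ltd → Pinebrook Foods Inc. (R1): 100% × 94% × 21% = 19.74% of Oakhollow Manufacturing Inc.
Aggregating (R2): 19.8531% + 19.74% = 39.5931%.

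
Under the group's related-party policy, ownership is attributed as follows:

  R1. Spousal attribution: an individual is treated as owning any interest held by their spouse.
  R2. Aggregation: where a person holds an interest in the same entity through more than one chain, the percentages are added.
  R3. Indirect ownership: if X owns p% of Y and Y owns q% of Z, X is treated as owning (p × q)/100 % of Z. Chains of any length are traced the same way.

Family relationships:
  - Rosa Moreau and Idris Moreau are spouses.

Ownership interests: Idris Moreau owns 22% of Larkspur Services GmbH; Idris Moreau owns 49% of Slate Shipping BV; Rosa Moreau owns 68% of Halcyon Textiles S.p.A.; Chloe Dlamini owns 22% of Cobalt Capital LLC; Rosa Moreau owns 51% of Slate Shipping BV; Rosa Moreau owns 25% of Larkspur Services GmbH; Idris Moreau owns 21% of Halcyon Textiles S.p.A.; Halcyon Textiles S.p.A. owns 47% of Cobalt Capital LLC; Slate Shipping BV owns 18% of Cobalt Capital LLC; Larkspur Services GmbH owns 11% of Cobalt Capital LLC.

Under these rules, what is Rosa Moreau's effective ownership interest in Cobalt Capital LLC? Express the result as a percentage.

By spousal attribution (R1), Rosa Moreau is treated as also owning Idris Moreau's interest in Slate Shipping BV, giving 51% + 49% = 100%.
By spousal attribution (R1), Rosa Moreau is treated as also owning Idris Moreau's interest in Larkspur Services GmbH, giving 25% + 22% = 47%.
By spousal attribution (R1), Rosa Moreau is treated as also owning Idris Moreau's interest in Halcyon Textiles S.p.A, giving 68% + 21% = 89%.
Chain via Slate Shipping BV (R3): 100% × 18% = 18% of Cobalt Capital LLC.
Chain via Larkspur Services GmbH (R3): 47% × 11% = 5.17% of Cobalt Capital LLC.
Chain via Halcyon Textiles S.p.A. (R3): 89% × 47% = 41.83% of Cobalt Capital LLC.
Aggregating (R2): 18% + 5.17% + 41.83% = 65%.

65%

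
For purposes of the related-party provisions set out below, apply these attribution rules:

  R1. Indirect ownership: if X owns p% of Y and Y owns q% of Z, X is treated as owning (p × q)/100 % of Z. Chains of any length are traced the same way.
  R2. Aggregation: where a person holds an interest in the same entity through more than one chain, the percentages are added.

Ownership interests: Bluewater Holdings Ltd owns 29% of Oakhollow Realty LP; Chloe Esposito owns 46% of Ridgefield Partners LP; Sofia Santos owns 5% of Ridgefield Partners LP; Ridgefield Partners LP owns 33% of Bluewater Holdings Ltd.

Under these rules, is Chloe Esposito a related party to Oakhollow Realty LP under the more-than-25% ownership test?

No

Chain via Ridgefield Partners LP → Bluewater Holdings Ltd (R1): 46% × 33% × 29% = 4.4022% of Oakhollow Realty LP.
4.4022% does not exceed the 25% threshold, so Chloe is not a related party to Oakhollow Realty LP.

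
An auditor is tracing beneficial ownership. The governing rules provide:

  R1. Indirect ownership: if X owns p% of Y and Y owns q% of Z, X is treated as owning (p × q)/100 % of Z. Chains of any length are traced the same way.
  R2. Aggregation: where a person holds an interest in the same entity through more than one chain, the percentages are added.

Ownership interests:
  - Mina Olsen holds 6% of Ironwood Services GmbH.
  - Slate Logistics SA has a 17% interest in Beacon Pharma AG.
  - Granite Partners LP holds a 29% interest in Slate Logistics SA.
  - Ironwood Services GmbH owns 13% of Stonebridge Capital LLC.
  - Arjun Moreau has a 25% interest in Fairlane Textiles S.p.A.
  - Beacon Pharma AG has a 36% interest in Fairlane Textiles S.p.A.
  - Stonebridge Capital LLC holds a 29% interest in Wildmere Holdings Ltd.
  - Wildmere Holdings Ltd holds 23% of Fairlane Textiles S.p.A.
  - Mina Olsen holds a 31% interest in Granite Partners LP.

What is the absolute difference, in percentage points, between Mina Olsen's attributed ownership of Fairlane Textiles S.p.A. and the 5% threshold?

4.397786

Chain via Granite Partners LP → Slate Logistics SA → Beacon Pharma AG (R1): 31% × 29% × 17% × 36% = 0.550188% of Fairlane Textiles S.p.A.
Chain via Ironwood Services GmbH → Stonebridge Capital LLC → Wildmere Holdings Ltd (R1): 6% × 13% × 29% × 23% = 0.052026% of Fairlane Textiles S.p.A.
Aggregating (R2): 0.550188% + 0.052026% = 0.602214%.
0.602214% falls short of the 5% threshold by 4.397786 percentage points.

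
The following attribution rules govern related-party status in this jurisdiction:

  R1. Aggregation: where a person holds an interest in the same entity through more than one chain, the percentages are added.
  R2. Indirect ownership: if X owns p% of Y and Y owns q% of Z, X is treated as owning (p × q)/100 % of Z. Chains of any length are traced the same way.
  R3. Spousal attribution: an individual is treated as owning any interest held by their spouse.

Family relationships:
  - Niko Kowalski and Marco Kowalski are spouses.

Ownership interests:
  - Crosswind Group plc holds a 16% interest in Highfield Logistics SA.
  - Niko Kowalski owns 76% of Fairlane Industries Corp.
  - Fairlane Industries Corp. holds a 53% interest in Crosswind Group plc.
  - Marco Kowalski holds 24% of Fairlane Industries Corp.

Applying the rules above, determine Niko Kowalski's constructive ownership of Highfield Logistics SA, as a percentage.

By spousal attribution (R3), Niko Kowalski is treated as also owning Marco Kowalski's interest in Fairlane Industries Corp, giving 76% + 24% = 100%.
Chain via Fairlane Industries Corp. → Crosswind Group plc (R2): 100% × 53% × 16% = 8.48% of Highfield Logistics SA.

8.48%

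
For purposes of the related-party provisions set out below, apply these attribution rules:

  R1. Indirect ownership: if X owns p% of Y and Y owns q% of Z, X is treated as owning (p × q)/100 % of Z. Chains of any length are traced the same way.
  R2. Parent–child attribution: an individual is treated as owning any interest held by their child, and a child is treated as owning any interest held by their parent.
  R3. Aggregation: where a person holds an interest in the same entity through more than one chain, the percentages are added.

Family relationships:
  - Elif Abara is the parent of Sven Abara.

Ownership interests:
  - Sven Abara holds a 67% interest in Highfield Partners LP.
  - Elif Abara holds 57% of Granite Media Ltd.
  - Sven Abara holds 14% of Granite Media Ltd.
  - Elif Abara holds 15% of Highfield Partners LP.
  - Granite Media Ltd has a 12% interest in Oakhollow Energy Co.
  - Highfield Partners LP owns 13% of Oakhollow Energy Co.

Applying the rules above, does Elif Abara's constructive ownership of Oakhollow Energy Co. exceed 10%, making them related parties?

Yes

By parent–child attribution (R2), Elif Abara is treated as also owning Sven Abara's interest in Highfield Partners LP, giving 15% + 67% = 82%.
By parent–child attribution (R2), Elif Abara is treated as also owning Sven Abara's interest in Granite Media Ltd, giving 57% + 14% = 71%.
Chain via Highfield Partners LP (R1): 82% × 13% = 10.66% of Oakhollow Energy Co.
Chain via Granite Media Ltd (R1): 71% × 12% = 8.52% of Oakhollow Energy Co.
Aggregating (R3): 10.66% + 8.52% = 19.18%.
19.18% exceeds the 10% threshold, so Elif is a related party to Oakhollow Energy Co.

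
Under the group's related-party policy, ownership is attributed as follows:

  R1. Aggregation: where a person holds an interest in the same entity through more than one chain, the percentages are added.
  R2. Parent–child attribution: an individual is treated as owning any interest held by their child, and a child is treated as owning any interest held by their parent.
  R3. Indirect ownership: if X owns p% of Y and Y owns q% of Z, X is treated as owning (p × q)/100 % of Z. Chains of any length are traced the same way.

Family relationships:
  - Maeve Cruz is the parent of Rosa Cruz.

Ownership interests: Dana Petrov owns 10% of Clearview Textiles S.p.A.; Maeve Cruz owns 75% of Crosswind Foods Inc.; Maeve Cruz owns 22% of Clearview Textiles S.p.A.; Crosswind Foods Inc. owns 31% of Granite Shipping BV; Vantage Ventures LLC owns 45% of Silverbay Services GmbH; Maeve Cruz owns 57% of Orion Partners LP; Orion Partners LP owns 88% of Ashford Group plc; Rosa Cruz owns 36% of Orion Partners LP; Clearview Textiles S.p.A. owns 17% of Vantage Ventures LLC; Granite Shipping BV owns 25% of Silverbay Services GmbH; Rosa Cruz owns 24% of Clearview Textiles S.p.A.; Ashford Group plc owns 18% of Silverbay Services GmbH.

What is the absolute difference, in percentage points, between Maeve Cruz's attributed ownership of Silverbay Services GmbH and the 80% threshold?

55.9373

By parent–child attribution (R2), Maeve Cruz is treated as also owning Rosa Cruz's interest in Orion Partners LP, giving 57% + 36% = 93%.
By parent–child attribution (R2), Maeve Cruz is treated as also owning Rosa Cruz's interest in Clearview Textiles S.p.A, giving 22% + 24% = 46%.
Chain via Crosswind Foods Inc. → Granite Shipping BV (R3): 75% × 31% × 25% = 5.8125% of Silverbay Services GmbH.
Chain via Orion Partners LP → Ashford Group plc (R3): 93% × 88% × 18% = 14.7312% of Silverbay Services GmbH.
Chain via Clearview Textiles S.p.A. → Vantage Ventures LLC (R3): 46% × 17% × 45% = 3.519% of Silverbay Services GmbH.
Aggregating (R1): 5.8125% + 14.7312% + 3.519% = 24.0627%.
24.0627% falls short of the 80% threshold by 55.9373 percentage points.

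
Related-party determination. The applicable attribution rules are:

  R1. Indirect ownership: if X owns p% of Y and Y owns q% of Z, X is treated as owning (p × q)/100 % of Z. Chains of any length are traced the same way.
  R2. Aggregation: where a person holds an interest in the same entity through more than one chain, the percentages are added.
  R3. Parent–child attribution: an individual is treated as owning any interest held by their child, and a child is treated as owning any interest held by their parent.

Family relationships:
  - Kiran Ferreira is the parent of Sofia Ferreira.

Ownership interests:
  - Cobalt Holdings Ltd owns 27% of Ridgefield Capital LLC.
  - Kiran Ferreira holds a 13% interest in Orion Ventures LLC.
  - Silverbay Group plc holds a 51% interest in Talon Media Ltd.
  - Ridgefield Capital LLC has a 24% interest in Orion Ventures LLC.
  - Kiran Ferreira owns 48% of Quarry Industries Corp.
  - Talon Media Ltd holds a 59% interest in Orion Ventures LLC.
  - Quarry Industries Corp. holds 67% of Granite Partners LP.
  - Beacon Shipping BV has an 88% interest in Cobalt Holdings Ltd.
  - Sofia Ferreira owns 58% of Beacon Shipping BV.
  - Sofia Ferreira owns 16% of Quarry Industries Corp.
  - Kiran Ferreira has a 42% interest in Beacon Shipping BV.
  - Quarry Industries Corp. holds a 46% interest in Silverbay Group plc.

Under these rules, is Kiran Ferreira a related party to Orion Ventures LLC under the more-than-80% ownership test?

No

By parent–child attribution (R3), Kiran Ferreira is treated as also owning Sofia Ferreira's interest in Beacon Shipping BV, giving 42% + 58% = 100%.
By parent–child attribution (R3), Kiran Ferreira is treated as also owning Sofia Ferreira's interest in Quarry Industries Corp, giving 48% + 16% = 64%.
Chain via Beacon Shipping BV → Cobalt Holdings Ltd → Ridgefield Capital LLC (R1): 100% × 88% × 27% × 24% = 5.7024% of Orion Ventures LLC.
Chain via Quarry Industries Corp. → Silverbay Group plc → Talon Media Ltd (R1): 64% × 46% × 51% × 59% = 8.858496% of Orion Ventures LLC.
Direct interest in Orion Ventures LLC: 13%.
Aggregating (R2): 5.7024% + 8.858496% + 13% = 27.560896%.
27.560896% does not exceed the 80% threshold, so Kiran is not a related party to Orion Ventures LLC.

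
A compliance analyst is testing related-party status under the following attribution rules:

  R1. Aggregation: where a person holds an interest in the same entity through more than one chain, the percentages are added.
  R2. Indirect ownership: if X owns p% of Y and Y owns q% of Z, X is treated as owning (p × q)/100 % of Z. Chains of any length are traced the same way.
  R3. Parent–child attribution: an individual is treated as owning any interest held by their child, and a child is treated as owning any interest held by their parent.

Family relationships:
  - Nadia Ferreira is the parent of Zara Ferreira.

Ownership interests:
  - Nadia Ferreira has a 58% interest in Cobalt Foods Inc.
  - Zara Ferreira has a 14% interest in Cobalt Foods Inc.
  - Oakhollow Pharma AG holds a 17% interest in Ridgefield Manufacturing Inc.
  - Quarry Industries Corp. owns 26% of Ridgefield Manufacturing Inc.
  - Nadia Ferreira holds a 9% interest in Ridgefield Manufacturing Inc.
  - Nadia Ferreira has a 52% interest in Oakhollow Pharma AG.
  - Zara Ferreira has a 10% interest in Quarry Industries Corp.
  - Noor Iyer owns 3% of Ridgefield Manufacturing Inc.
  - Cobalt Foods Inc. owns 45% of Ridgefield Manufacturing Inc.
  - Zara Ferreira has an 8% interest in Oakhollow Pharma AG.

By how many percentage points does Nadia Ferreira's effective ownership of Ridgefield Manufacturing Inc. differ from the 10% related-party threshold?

44.2

By parent–child attribution (R3), Nadia Ferreira is treated as also owning Zara Ferreira's interest in Oakhollow Pharma AG, giving 52% + 8% = 60%.
By parent–child attribution (R3), Nadia Ferreira is treated as also owning Zara Ferreira's interest in Cobalt Foods Inc, giving 58% + 14% = 72%.
By parent–child attribution (R3), Nadia Ferreira is treated as owning Zara Ferreira's 10% interest in Quarry Industries Corp.
Chain via Oakhollow Pharma AG (R2): 60% × 17% = 10.2% of Ridgefield Manufacturing Inc.
Chain via Cobalt Foods Inc. (R2): 72% × 45% = 32.4% of Ridgefield Manufacturing Inc.
Direct interest in Ridgefield Manufacturing Inc: 9%.
Chain via Quarry Industries Corp. (R2): 10% × 26% = 2.6% of Ridgefield Manufacturing Inc.
Aggregating (R1): 10.2% + 32.4% + 9% + 2.6% = 54.2%.
54.2% exceeds the 10% threshold by 44.2 percentage points.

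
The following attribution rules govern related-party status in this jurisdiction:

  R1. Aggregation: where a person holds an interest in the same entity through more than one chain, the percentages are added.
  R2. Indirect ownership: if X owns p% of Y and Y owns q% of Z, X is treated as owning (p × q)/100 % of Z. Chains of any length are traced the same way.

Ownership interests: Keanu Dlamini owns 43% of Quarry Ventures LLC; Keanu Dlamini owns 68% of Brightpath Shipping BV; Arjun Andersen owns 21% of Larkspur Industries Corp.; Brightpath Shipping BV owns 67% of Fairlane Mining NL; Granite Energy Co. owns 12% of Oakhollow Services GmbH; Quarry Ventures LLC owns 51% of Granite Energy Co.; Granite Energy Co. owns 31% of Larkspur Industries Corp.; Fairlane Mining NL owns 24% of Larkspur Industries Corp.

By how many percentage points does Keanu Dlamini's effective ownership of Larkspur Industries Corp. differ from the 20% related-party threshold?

Chain via Brightpath Shipping BV → Fairlane Mining NL (R2): 68% × 67% × 24% = 10.9344% of Larkspur Industries Corp.
Chain via Quarry Ventures LLC → Granite Energy Co. (R2): 43% × 51% × 31% = 6.7983% of Larkspur Industries Corp.
Aggregating (R1): 10.9344% + 6.7983% = 17.7327%.
17.7327% falls short of the 20% threshold by 2.2673 percentage points.

2.2673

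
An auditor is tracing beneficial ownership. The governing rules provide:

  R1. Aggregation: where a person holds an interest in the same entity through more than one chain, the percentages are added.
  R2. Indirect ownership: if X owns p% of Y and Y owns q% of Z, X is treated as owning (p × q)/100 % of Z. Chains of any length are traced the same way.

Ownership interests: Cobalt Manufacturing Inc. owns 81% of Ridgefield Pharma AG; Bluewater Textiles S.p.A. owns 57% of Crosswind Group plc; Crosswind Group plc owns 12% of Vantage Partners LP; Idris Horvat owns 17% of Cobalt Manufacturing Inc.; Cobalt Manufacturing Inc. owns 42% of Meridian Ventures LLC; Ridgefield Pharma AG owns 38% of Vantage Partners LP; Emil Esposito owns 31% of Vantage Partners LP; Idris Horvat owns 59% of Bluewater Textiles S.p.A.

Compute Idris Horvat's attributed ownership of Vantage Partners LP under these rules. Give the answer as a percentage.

9.2682%

Chain via Cobalt Manufacturing Inc. → Ridgefield Pharma AG (R2): 17% × 81% × 38% = 5.2326% of Vantage Partners LP.
Chain via Bluewater Textiles S.p.A. → Crosswind Group plc (R2): 59% × 57% × 12% = 4.0356% of Vantage Partners LP.
Aggregating (R1): 5.2326% + 4.0356% = 9.2682%.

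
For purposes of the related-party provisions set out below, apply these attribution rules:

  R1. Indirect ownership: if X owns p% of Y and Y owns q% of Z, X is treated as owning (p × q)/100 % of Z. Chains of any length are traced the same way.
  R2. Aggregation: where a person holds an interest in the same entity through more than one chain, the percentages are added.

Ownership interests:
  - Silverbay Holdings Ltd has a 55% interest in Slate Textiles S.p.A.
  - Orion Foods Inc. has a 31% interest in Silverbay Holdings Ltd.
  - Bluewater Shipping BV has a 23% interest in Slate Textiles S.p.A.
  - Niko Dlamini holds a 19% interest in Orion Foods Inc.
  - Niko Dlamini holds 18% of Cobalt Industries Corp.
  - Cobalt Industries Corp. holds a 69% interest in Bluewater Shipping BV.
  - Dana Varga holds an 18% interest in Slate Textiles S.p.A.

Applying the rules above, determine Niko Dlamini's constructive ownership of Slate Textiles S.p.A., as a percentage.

6.0961%

Chain via Orion Foods Inc. → Silverbay Holdings Ltd (R1): 19% × 31% × 55% = 3.2395% of Slate Textiles S.p.A.
Chain via Cobalt Industries Corp. → Bluewater Shipping BV (R1): 18% × 69% × 23% = 2.8566% of Slate Textiles S.p.A.
Aggregating (R2): 3.2395% + 2.8566% = 6.0961%.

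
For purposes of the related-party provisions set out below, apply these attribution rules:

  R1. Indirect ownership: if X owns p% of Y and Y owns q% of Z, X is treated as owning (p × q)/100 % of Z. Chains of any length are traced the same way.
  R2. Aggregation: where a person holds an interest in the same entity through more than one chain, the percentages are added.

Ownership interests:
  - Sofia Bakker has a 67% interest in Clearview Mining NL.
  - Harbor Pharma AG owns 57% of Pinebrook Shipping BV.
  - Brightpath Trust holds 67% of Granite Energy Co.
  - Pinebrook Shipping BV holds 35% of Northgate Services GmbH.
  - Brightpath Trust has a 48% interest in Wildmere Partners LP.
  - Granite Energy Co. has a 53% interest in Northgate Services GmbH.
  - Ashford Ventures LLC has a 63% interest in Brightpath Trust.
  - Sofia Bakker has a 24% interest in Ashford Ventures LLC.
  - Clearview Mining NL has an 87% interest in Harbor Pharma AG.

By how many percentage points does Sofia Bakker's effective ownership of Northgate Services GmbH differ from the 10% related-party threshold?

6.997967

Chain via Ashford Ventures LLC → Brightpath Trust → Granite Energy Co. (R1): 24% × 63% × 67% × 53% = 5.369112% of Northgate Services GmbH.
Chain via Clearview Mining NL → Harbor Pharma AG → Pinebrook Shipping BV (R1): 67% × 87% × 57% × 35% = 11.628855% of Northgate Services GmbH.
Aggregating (R2): 5.369112% + 11.628855% = 16.997967%.
16.997967% exceeds the 10% threshold by 6.997967 percentage points.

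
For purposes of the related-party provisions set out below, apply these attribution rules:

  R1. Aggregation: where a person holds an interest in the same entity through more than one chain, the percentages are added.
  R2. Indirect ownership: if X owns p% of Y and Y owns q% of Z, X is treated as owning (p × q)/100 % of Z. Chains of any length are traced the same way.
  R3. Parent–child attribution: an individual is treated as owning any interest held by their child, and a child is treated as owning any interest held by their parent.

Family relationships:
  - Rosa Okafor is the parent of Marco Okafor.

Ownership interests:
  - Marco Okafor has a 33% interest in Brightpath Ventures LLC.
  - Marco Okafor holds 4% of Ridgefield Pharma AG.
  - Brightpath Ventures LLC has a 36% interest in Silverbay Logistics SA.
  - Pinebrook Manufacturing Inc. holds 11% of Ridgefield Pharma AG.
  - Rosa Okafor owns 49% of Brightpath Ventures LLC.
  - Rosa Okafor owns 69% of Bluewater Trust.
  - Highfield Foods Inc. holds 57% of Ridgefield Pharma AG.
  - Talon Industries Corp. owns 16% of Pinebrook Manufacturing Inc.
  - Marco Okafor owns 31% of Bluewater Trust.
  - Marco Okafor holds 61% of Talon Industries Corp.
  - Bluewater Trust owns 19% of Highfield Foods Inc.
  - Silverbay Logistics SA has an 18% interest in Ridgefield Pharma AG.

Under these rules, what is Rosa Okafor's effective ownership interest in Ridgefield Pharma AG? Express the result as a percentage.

21.2172%

By parent–child attribution (R3), Rosa Okafor is treated as also owning Marco Okafor's interest in Bluewater Trust, giving 69% + 31% = 100%.
By parent–child attribution (R3), Rosa Okafor is treated as also owning Marco Okafor's interest in Brightpath Ventures LLC, giving 49% + 33% = 82%.
By parent–child attribution (R3), Rosa Okafor is treated as owning Marco Okafor's 61% interest in Talon Industries Corp.
By parent–child attribution (R3), Rosa Okafor is treated as owning Marco Okafor's 4% interest in Ridgefield Pharma AG.
Chain via Bluewater Trust → Highfield Foods Inc. (R2): 100% × 19% × 57% = 10.83% of Ridgefield Pharma AG.
Chain via Brightpath Ventures LLC → Silverbay Logistics SA (R2): 82% × 36% × 18% = 5.3136% of Ridgefield Pharma AG.
Chain via Talon Industries Corp. → Pinebrook Manufacturing Inc. (R2): 61% × 16% × 11% = 1.0736% of Ridgefield Pharma AG.
Direct interest in Ridgefield Pharma AG: 4%.
Aggregating (R1): 10.83% + 5.3136% + 1.0736% + 4% = 21.2172%.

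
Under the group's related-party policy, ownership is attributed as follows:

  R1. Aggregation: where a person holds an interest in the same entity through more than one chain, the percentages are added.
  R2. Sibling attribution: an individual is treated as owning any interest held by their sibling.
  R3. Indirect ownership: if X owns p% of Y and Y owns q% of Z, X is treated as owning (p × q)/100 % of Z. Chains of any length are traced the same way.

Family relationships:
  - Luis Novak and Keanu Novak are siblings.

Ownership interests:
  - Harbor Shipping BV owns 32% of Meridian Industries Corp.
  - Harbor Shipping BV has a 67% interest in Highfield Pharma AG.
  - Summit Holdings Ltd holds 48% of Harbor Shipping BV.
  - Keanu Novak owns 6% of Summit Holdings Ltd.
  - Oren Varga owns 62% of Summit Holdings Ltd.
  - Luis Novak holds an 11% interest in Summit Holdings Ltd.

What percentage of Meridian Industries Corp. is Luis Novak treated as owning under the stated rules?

2.6112%

By sibling attribution (R2), Luis Novak is treated as also owning Keanu Novak's interest in Summit Holdings Ltd, giving 11% + 6% = 17%.
Chain via Summit Holdings Ltd → Harbor Shipping BV (R3): 17% × 48% × 32% = 2.6112% of Meridian Industries Corp.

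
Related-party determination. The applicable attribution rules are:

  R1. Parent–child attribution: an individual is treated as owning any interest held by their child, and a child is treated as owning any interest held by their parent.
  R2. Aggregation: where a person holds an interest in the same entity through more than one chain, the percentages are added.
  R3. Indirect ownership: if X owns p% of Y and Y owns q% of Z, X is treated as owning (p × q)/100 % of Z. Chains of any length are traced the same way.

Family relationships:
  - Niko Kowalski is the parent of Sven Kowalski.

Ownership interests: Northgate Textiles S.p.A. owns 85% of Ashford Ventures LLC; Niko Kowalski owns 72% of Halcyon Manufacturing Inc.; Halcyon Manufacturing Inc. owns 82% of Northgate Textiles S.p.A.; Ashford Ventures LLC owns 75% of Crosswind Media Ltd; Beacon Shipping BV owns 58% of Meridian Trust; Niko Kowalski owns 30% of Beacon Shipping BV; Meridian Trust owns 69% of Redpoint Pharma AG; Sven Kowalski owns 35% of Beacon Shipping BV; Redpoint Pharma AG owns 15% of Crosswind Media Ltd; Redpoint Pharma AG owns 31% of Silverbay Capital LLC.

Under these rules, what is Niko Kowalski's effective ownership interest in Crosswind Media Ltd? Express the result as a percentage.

41.53995%

By parent–child attribution (R1), Niko Kowalski is treated as also owning Sven Kowalski's interest in Beacon Shipping BV, giving 30% + 35% = 65%.
Chain via Beacon Shipping BV → Meridian Trust → Redpoint Pharma AG (R3): 65% × 58% × 69% × 15% = 3.90195% of Crosswind Media Ltd.
Chain via Halcyon Manufacturing Inc. → Northgate Textiles S.p.A. → Ashford Ventures LLC (R3): 72% × 82% × 85% × 75% = 37.638% of Crosswind Media Ltd.
Aggregating (R2): 3.90195% + 37.638% = 41.53995%.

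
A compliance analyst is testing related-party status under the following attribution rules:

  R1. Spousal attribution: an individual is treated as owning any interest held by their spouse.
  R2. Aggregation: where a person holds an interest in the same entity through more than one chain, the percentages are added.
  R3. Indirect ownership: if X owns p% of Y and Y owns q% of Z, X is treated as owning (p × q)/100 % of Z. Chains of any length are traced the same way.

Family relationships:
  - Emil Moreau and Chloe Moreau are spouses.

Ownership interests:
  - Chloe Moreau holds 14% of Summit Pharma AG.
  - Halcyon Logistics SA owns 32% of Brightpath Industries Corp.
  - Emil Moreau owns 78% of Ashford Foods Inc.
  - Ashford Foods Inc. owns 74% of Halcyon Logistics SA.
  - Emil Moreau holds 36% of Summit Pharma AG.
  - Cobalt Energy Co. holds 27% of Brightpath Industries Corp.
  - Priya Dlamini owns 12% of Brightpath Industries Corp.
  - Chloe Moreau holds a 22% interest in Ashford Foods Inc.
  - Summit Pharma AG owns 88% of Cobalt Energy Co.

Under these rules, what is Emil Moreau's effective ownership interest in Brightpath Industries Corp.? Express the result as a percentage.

By spousal attribution (R1), Emil Moreau is treated as also owning Chloe Moreau's interest in Ashford Foods Inc, giving 78% + 22% = 100%.
By spousal attribution (R1), Emil Moreau is treated as also owning Chloe Moreau's interest in Summit Pharma AG, giving 36% + 14% = 50%.
Chain via Ashford Foods Inc. → Halcyon Logistics SA (R3): 100% × 74% × 32% = 23.68% of Brightpath Industries Corp.
Chain via Summit Pharma AG → Cobalt Energy Co. (R3): 50% × 88% × 27% = 11.88% of Brightpath Industries Corp.
Aggregating (R2): 23.68% + 11.88% = 35.56%.

35.56%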